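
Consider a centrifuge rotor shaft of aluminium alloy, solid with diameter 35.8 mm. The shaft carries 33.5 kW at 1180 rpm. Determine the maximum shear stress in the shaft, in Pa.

3.01e7 Pa

ω = 2π·1180/60 = 123.6 rad/s, so T = P/ω = 33.5×10³ / 123.6 = 271.1 N·m.
J = πd⁴/32 = π(0.0358)⁴/32 = 1.613×10^-7 m⁴.
τ_max = T·r/J = 271.1 × 0.0179 / 1.613×10^-7 = 3.009×10^7 Pa.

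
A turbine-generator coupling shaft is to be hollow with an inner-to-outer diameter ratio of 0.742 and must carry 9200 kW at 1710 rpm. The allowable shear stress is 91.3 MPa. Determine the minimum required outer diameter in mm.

160 mm

ω = 2π·1710/60 = 179.1 rad/s, so T = P/ω = 9200×10³ / 179.1 = 51380 N·m.
For a hollow shaft with d_i/d_o = 0.742: τ_max = 16T/(π d_o³ (1−k⁴)), so d_o = [16T/(π τ_allow (1−k⁴))]^(1/3) = [16·51380/(π·9.13×10^7·0.6969)]^(1/3) = 0.1602 m.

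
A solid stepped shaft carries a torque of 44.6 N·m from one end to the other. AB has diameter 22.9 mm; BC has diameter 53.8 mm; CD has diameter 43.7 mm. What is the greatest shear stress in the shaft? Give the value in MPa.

18.9 MPa

Under the same torque, τ_max = 16T/(πd³) is largest where d is smallest — segment AB (d = 22.9 mm).
τ_max = 16·44.60/(π·(0.0229)³) = 1.891×10^7 Pa.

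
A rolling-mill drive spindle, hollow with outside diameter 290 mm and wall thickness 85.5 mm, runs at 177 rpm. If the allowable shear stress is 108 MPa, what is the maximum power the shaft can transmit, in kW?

9310 kW

J = π(d_o⁴ − d_i⁴)/32 = π(0.290⁴ − 0.119⁴)/32 = 6.747×10^-4 m⁴.
T_max = τ_allow·J/r = 1.08×10^8 × 6.747×10^-4 / 0.145 = 502500 N·m.
ω = 2π·177/60 = 18.54 rad/s, so P_max = T_max·ω = 9.314×10^6 W.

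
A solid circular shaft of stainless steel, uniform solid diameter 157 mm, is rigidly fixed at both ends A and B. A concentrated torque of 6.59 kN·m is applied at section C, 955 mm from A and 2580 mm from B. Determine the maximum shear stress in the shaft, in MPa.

With uniform GJ and both ends fixed, compatibility θ_AC = θ_CB gives T_A·a = T_B·b, together with T_A + T_B = T₀.
T_A = T₀·b/(a+b) = 6590·2580/3535 = 4810 N·m; T_B = 1780 N·m.
τ in each portion: τ_AC = 6.33×10^6 Pa, τ_CB = 2.34×10^6 Pa; maximum is in AC.
τ_max = T_AC·r/J = 4810·0.0785/5.96×10^-5 = 6.330×10^6 Pa.

6.33 MPa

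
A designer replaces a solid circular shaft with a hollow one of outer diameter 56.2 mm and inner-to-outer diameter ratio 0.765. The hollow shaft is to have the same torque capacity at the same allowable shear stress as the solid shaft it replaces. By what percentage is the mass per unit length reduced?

45.1 %

Equal τ_max and T ⇒ the solid shaft needs d_s³ = d_o³(1−k⁴), so d_s = 56.2·(1−0.765⁴)^(1/3) = 48.87 mm.
Area ratio A_h/A_s = d_o²(1−k²)/d_s² = (1−k²)/(1−k⁴)^(2/3) = 0.5485.
Mass saving = 1 − 0.5485 = 45.1 %.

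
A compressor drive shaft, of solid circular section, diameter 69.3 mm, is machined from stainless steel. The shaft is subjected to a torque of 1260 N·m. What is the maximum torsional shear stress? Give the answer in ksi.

J = πd⁴/32 = π(0.0693)⁴/32 = 2.264×10^-6 m⁴.
τ_max = T·r/J = 1260 × 0.0347 / 2.264×10^-6 = 1.928×10^7 Pa.

2.80 ksi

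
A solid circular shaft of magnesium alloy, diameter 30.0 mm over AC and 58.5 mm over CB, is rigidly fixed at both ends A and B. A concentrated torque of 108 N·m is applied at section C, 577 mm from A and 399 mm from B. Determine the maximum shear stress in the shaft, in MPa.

2.62 MPa

Compatibility: T_A·a/J_AC = T_B·b/J_CB with T_A + T_B = T₀.
J_AC = 7.95×10^-8 m⁴, J_CB = 1.15×10^-6 m⁴, so T_A = T₀·(J_AC/a)/((J_AC/a)+(J_CB/b)) = 4.929 N·m, T_B = 103.1 N·m.
τ in each portion: τ_AC = 9.30×10^5 Pa, τ_CB = 2.62×10^6 Pa; maximum is in CB.
τ_max = T_CB·r/J = 103.1·0.0293/1.15×10^-6 = 2.622×10^6 Pa.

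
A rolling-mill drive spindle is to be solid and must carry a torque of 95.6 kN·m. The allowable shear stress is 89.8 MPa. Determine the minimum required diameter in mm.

176 mm

For a solid shaft τ_max = 16T/(πd³), so d = (16T/(π τ_allow))^(1/3) = (16·95600/(π·8.98×10^7))^(1/3) = 0.1757 m.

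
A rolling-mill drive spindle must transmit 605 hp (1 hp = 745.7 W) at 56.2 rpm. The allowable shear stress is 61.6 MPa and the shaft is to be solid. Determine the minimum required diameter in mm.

ω = 2π·56.2/60 = 5.885 rad/s, so T = P/ω = 605×745.7 / 5.885 = 76660 N·m.
For a solid shaft τ_max = 16T/(πd³), so d = (16T/(π τ_allow))^(1/3) = (16·76660/(π·6.16×10^7))^(1/3) = 0.1851 m.

185 mm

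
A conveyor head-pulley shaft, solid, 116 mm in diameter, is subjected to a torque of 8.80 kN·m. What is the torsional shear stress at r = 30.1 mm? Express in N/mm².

14.9 N/mm²

J = πd⁴/32 = π(0.116)⁴/32 = 1.778×10^-5 m⁴.
Shear stress varies linearly with radius: τ = T·r/J = 8800 × 0.0301 / 1.778×10^-5 = 1.490×10^7 Pa.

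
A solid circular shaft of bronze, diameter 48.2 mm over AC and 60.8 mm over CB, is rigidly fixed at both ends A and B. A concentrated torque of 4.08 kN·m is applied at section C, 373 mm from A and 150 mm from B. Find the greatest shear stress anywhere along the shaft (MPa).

Compatibility: T_A·a/J_AC = T_B·b/J_CB with T_A + T_B = T₀.
J_AC = 5.30×10^-7 m⁴, J_CB = 1.34×10^-6 m⁴, so T_A = T₀·(J_AC/a)/((J_AC/a)+(J_CB/b)) = 559.2 N·m, T_B = 3521 N·m.
τ in each portion: τ_AC = 2.54×10^7 Pa, τ_CB = 7.98×10^7 Pa; maximum is in CB.
τ_max = T_CB·r/J = 3521·0.0304/1.34×10^-6 = 7.978×10^7 Pa.

79.8 MPa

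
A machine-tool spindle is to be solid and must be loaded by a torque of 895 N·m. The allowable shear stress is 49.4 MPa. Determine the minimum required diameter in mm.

For a solid shaft τ_max = 16T/(πd³), so d = (16T/(π τ_allow))^(1/3) = (16·895.0/(π·4.94×10^7))^(1/3) = 0.04519 m.

45.2 mm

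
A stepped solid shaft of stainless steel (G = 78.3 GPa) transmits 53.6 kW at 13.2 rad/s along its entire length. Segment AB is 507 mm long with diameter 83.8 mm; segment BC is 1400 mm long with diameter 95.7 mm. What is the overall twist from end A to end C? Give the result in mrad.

ω = 13.2 rad/s, so T = P/ω = 53.6×10³ / 13.20 = 4061 N·m.
J_AB = π(0.0838)⁴/32 = 4.84×10^-6 m⁴; J_BC = π(0.0957)⁴/32 = 8.23×10^-6 m⁴.
θ = (T/G)·Σ L_i/J_i = (4061/78.3×10⁹)·(0.507/4.84×10^-6 + 1.40/8.23×10^-6) = 0.01425 rad.

14.2 mrad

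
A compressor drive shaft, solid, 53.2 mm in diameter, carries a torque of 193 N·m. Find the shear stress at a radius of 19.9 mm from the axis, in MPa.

J = πd⁴/32 = π(0.0532)⁴/32 = 7.864×10^-7 m⁴.
Shear stress varies linearly with radius: τ = T·r/J = 193.0 × 0.0199 / 7.864×10^-7 = 4.884×10^6 Pa.

4.88 MPa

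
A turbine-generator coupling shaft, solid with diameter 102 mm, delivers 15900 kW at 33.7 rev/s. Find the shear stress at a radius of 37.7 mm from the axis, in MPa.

266 MPa

ω = 2π·33.7 = 211.7 rad/s, so T = P/ω = 15900×10³ / 211.7 = 75090 N·m.
J = πd⁴/32 = π(0.102)⁴/32 = 1.063×10^-5 m⁴.
Shear stress varies linearly with radius: τ = T·r/J = 75090 × 0.0377 / 1.063×10^-5 = 2.664×10^8 Pa.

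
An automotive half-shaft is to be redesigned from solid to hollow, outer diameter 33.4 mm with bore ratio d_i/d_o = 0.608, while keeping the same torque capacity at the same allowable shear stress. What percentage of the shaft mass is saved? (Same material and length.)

Equal τ_max and T ⇒ the solid shaft needs d_s³ = d_o³(1−k⁴), so d_s = 33.4·(1−0.608⁴)^(1/3) = 31.80 mm.
Area ratio A_h/A_s = d_o²(1−k²)/d_s² = (1−k²)/(1−k⁴)^(2/3) = 0.6952.
Mass saving = 1 − 0.6952 = 30.5 %.

30.5 %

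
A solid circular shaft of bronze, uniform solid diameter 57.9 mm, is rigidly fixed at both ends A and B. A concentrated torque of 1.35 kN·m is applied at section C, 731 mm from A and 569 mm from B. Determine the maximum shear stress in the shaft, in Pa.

1.99e7 Pa

With uniform GJ and both ends fixed, compatibility θ_AC = θ_CB gives T_A·a = T_B·b, together with T_A + T_B = T₀.
T_A = T₀·b/(a+b) = 1350·569/1300 = 590.9 N·m; T_B = 759.1 N·m.
τ in each portion: τ_AC = 1.55×10^7 Pa, τ_CB = 1.99×10^7 Pa; maximum is in CB.
τ_max = T_CB·r/J = 759.1·0.0290/1.10×10^-6 = 1.992×10^7 Pa.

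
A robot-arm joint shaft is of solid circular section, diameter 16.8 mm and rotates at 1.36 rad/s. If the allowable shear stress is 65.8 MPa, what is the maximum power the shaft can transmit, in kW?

J = πd⁴/32 = π(0.0168)⁴/32 = 7.821×10^-9 m⁴.
T_max = τ_allow·J/r = 6.58×10^7 × 7.821×10^-9 / 0.00840 = 61.26 N·m.
ω = 1.36 rad/s, so P_max = T_max·ω = 83.31 W.

0.0833 kW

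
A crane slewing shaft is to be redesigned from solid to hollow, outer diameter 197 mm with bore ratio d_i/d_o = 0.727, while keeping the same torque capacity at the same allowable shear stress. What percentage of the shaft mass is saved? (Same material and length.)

41.3 %

Equal τ_max and T ⇒ the solid shaft needs d_s³ = d_o³(1−k⁴), so d_s = 197·(1−0.727⁴)^(1/3) = 176.6 mm.
Area ratio A_h/A_s = d_o²(1−k²)/d_s² = (1−k²)/(1−k⁴)^(2/3) = 0.5865.
Mass saving = 1 − 0.5865 = 41.3 %.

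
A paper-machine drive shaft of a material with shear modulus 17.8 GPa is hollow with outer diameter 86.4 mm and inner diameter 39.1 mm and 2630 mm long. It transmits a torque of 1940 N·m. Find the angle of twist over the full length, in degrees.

J = π(d_o⁴ − d_i⁴)/32 = π(0.0864⁴ − 0.0391⁴)/32 = 5.241×10^-6 m⁴.
θ = T·L/(G·J) = 1940 × 2.63 / (17.8×10⁹ × 5.241×10^-6) = 0.05469 rad.

3.13°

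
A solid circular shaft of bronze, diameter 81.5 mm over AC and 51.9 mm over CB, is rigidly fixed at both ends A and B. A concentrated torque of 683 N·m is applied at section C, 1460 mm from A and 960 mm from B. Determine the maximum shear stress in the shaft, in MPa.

Compatibility: T_A·a/J_AC = T_B·b/J_CB with T_A + T_B = T₀.
J_AC = 4.33×10^-6 m⁴, J_CB = 7.12×10^-7 m⁴, so T_A = T₀·(J_AC/a)/((J_AC/a)+(J_CB/b)) = 546.4 N·m, T_B = 136.6 N·m.
τ in each portion: τ_AC = 5.14×10^6 Pa, τ_CB = 4.98×10^6 Pa; maximum is in AC.
τ_max = T_AC·r/J = 546.4·0.0408/4.33×10^-6 = 5.140×10^6 Pa.

5.14 MPa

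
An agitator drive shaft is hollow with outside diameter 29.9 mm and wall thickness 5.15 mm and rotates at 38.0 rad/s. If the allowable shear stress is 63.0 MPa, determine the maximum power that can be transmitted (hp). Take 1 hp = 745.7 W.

13.7 hp

J = π(d_o⁴ − d_i⁴)/32 = π(0.0299⁴ − 0.0196⁴)/32 = 6.398×10^-8 m⁴.
T_max = τ_allow·J/r = 6.30×10^7 × 6.398×10^-8 / 0.0149 = 269.6 N·m.
ω = 38.0 rad/s, so P_max = T_max·ω = 1.025×10^4 W.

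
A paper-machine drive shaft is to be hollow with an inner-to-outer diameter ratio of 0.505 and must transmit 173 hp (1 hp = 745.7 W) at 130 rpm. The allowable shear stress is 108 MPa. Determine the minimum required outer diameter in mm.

78.2 mm

ω = 2π·130/60 = 13.61 rad/s, so T = P/ω = 173×745.7 / 13.61 = 9476 N·m.
For a hollow shaft with d_i/d_o = 0.505: τ_max = 16T/(π d_o³ (1−k⁴)), so d_o = [16T/(π τ_allow (1−k⁴))]^(1/3) = [16·9476/(π·1.08×10^8·0.9350)]^(1/3) = 0.07819 m.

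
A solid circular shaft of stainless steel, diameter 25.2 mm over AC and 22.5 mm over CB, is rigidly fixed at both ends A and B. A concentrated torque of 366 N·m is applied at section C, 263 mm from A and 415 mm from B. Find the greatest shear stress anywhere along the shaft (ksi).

Compatibility: T_A·a/J_AC = T_B·b/J_CB with T_A + T_B = T₀.
J_AC = 3.96×10^-8 m⁴, J_CB = 2.52×10^-8 m⁴, so T_A = T₀·(J_AC/a)/((J_AC/a)+(J_CB/b)) = 260.9 N·m, T_B = 105.1 N·m.
τ in each portion: τ_AC = 8.30×10^7 Pa, τ_CB = 4.70×10^7 Pa; maximum is in AC.
τ_max = T_AC·r/J = 260.9·0.0126/3.96×10^-8 = 8.304×10^7 Pa.

12.0 ksi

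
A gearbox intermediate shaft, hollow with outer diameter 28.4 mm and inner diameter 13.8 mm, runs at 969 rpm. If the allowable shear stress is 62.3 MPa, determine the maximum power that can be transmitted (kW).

26.8 kW

J = π(d_o⁴ − d_i⁴)/32 = π(0.0284⁴ − 0.0138⁴)/32 = 6.031×10^-8 m⁴.
T_max = τ_allow·J/r = 6.23×10^7 × 6.031×10^-8 / 0.0142 = 264.6 N·m.
ω = 2π·969/60 = 101.5 rad/s, so P_max = T_max·ω = 2.685×10^4 W.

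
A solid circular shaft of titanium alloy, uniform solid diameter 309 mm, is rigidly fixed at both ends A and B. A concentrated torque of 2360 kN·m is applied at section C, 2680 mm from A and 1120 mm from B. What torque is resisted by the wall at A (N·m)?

With uniform GJ and both ends fixed, compatibility θ_AC = θ_CB gives T_A·a = T_B·b, together with T_A + T_B = T₀.
T_A = T₀·b/(a+b) = 2.360e6·1120/3800 = 695600 N·m; T_B = 1.664e6 N·m.

696000 N·m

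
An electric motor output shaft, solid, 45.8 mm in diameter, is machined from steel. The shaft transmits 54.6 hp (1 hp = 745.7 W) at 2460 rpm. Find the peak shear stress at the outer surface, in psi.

1220 psi

ω = 2π·2460/60 = 257.6 rad/s, so T = P/ω = 54.6×745.7 / 257.6 = 158.0 N·m.
J = πd⁴/32 = π(0.0458)⁴/32 = 4.320×10^-7 m⁴.
τ_max = T·r/J = 158.0 × 0.0229 / 4.320×10^-7 = 8.379×10^6 Pa.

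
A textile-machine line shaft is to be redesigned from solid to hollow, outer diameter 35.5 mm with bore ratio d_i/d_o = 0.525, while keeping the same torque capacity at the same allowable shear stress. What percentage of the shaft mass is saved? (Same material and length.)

23.6 %

Equal τ_max and T ⇒ the solid shaft needs d_s³ = d_o³(1−k⁴), so d_s = 35.5·(1−0.525⁴)^(1/3) = 34.58 mm.
Area ratio A_h/A_s = d_o²(1−k²)/d_s² = (1−k²)/(1−k⁴)^(2/3) = 0.7636.
Mass saving = 1 − 0.7636 = 23.6 %.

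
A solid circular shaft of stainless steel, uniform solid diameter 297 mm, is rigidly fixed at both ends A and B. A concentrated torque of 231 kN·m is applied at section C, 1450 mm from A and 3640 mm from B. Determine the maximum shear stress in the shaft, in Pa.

With uniform GJ and both ends fixed, compatibility θ_AC = θ_CB gives T_A·a = T_B·b, together with T_A + T_B = T₀.
T_A = T₀·b/(a+b) = 231000·3640/5090 = 165200 N·m; T_B = 65810 N·m.
τ in each portion: τ_AC = 3.21×10^7 Pa, τ_CB = 1.28×10^7 Pa; maximum is in AC.
τ_max = T_AC·r/J = 165200·0.148/7.64×10^-4 = 3.211×10^7 Pa.

3.21e7 Pa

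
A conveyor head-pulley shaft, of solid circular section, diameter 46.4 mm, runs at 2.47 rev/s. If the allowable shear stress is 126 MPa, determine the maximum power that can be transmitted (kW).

J = πd⁴/32 = π(0.0464)⁴/32 = 4.551×10^-7 m⁴.
T_max = τ_allow·J/r = 1.26×10^8 × 4.551×10^-7 / 0.0232 = 2471 N·m.
ω = 2π·2.47 = 15.52 rad/s, so P_max = T_max·ω = 3.836×10^4 W.

38.4 kW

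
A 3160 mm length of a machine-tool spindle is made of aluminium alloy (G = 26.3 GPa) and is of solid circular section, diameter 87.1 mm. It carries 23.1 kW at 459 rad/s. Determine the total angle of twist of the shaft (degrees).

0.0613°

ω = 459 rad/s, so T = P/ω = 23.1×10³ / 459.0 = 50.33 N·m.
J = πd⁴/32 = π(0.0871)⁴/32 = 5.650×10^-6 m⁴.
θ = T·L/(G·J) = 50.33 × 3.16 / (26.3×10⁹ × 5.650×10^-6) = 1.070×10^-3 rad.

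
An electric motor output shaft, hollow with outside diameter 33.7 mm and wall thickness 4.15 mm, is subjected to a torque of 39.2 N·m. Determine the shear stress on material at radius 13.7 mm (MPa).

J = π(d_o⁴ − d_i⁴)/32 = π(0.0337⁴ − 0.0254⁴)/32 = 8.576×10^-8 m⁴.
Shear stress varies linearly with radius: τ = T·r/J = 39.20 × 0.0137 / 8.576×10^-8 = 6.262×10^6 Pa.

6.26 MPa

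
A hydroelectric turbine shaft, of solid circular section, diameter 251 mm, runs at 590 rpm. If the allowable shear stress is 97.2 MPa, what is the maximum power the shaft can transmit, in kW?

J = πd⁴/32 = π(0.251)⁴/32 = 3.897×10^-4 m⁴.
T_max = τ_allow·J/r = 9.72×10^7 × 3.897×10^-4 / 0.126 = 301800 N·m.
ω = 2π·590/60 = 61.78 rad/s, so P_max = T_max·ω = 1.865×10^7 W.

18600 kW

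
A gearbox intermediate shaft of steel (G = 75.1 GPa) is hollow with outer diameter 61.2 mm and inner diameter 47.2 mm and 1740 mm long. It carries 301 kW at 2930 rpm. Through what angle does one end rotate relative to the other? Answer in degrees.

1.46°

ω = 2π·2930/60 = 306.8 rad/s, so T = P/ω = 301×10³ / 306.8 = 981.0 N·m.
J = π(d_o⁴ − d_i⁴)/32 = π(0.0612⁴ − 0.0472⁴)/32 = 8.900×10^-7 m⁴.
θ = T·L/(G·J) = 981.0 × 1.74 / (75.1×10⁹ × 8.900×10^-7) = 0.02554 rad.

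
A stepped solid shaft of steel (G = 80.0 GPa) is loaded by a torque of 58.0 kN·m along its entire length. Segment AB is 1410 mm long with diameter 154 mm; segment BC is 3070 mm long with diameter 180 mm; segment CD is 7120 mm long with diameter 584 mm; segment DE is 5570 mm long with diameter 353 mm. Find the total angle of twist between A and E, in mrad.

43.2 mrad

J_AB = π(0.154)⁴/32 = 5.52×10^-5 m⁴; J_BC = π(0.180)⁴/32 = 1.03×10^-4 m⁴; J_CD = π(0.584)⁴/32 = 0.0114 m⁴; J_DE = π(0.353)⁴/32 = 1.52×10^-3 m⁴.
θ = (T/G)·Σ L_i/J_i = (58000/80.0×10⁹)·(1.41/5.52×10^-5 + 3.07/1.03×10^-4 + 7.12/0.0114 + 5.57/1.52×10^-3) = 0.04321 rad.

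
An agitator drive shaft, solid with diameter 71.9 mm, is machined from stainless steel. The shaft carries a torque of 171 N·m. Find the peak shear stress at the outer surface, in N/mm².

J = πd⁴/32 = π(0.0719)⁴/32 = 2.624×10^-6 m⁴.
τ_max = T·r/J = 171.0 × 0.0360 / 2.624×10^-6 = 2.343×10^6 Pa.

2.34 N/mm²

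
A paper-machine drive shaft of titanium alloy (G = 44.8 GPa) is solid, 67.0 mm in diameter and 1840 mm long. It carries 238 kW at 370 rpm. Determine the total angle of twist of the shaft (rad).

ω = 2π·370/60 = 38.75 rad/s, so T = P/ω = 238×10³ / 38.75 = 6143 N·m.
J = πd⁴/32 = π(0.0670)⁴/32 = 1.978×10^-6 m⁴.
θ = T·L/(G·J) = 6143 × 1.84 / (44.8×10⁹ × 1.978×10^-6) = 0.1275 rad.

0.128 rad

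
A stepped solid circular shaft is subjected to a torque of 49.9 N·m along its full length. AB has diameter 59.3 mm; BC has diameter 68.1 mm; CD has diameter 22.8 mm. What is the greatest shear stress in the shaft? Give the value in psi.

Under the same torque, τ_max = 16T/(πd³) is largest where d is smallest — segment CD (d = 22.8 mm).
τ_max = 16·49.90/(π·(0.0228)³) = 2.144×10^7 Pa.

3110 psi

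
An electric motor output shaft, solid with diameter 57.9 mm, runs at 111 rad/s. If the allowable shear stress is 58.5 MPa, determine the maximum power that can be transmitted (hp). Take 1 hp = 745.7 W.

J = πd⁴/32 = π(0.0579)⁴/32 = 1.103×10^-6 m⁴.
T_max = τ_allow·J/r = 5.85×10^7 × 1.103×10^-6 / 0.0290 = 2230 N·m.
ω = 111 rad/s, so P_max = T_max·ω = 2.475×10^5 W.

332 hp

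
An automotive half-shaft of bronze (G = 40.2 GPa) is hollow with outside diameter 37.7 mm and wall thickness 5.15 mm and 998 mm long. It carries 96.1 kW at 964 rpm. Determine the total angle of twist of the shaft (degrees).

ω = 2π·964/60 = 100.9 rad/s, so T = P/ω = 96.1×10³ / 100.9 = 952.0 N·m.
J = π(d_o⁴ − d_i⁴)/32 = π(0.0377⁴ − 0.0274⁴)/32 = 1.430×10^-7 m⁴.
θ = T·L/(G·J) = 952.0 × 0.998 / (40.2×10⁹ × 1.430×10^-7) = 0.1653 rad.

9.47°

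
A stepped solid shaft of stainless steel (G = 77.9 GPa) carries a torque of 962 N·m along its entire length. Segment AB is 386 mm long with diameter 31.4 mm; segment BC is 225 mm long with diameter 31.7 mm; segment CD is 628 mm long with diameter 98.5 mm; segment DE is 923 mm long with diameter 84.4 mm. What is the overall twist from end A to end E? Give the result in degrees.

J_AB = π(0.0314)⁴/32 = 9.54×10^-8 m⁴; J_BC = π(0.0317)⁴/32 = 9.91×10^-8 m⁴; J_CD = π(0.0985)⁴/32 = 9.24×10^-6 m⁴; J_DE = π(0.0844)⁴/32 = 4.98×10^-6 m⁴.
θ = (T/G)·Σ L_i/J_i = (962.0/77.9×10⁹)·(0.386/9.54×10^-8 + 0.225/9.91×10^-8 + 0.628/9.24×10^-6 + 0.923/4.98×10^-6) = 0.08110 rad.

4.65°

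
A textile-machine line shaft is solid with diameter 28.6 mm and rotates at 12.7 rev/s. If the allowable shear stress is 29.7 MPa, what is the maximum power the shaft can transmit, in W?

J = πd⁴/32 = π(0.0286)⁴/32 = 6.568×10^-8 m⁴.
T_max = τ_allow·J/r = 2.97×10^7 × 6.568×10^-8 / 0.0143 = 136.4 N·m.
ω = 2π·12.7 = 79.80 rad/s, so P_max = T_max·ω = 1.089×10^4 W.

10900 W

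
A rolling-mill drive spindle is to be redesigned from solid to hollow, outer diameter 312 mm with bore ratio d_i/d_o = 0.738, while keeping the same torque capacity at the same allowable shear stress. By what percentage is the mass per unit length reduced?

Equal τ_max and T ⇒ the solid shaft needs d_s³ = d_o³(1−k⁴), so d_s = 312·(1−0.738⁴)^(1/3) = 277.5 mm.
Area ratio A_h/A_s = d_o²(1−k²)/d_s² = (1−k²)/(1−k⁴)^(2/3) = 0.5757.
Mass saving = 1 − 0.5757 = 42.4 %.

42.4 %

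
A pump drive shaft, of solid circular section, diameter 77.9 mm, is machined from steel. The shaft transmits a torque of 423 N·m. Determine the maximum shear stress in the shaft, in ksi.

0.661 ksi

J = πd⁴/32 = π(0.0779)⁴/32 = 3.615×10^-6 m⁴.
τ_max = T·r/J = 423.0 × 0.0390 / 3.615×10^-6 = 4.557×10^6 Pa.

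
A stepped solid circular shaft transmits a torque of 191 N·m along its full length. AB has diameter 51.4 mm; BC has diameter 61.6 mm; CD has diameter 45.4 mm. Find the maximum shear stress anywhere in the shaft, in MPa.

10.4 MPa

Under the same torque, τ_max = 16T/(πd³) is largest where d is smallest — segment CD (d = 45.4 mm).
τ_max = 16·191.0/(π·(0.0454)³) = 1.040×10^7 Pa.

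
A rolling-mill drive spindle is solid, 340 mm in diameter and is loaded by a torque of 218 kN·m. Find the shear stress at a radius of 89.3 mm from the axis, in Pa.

J = πd⁴/32 = π(0.340)⁴/32 = 1.312×10^-3 m⁴.
Shear stress varies linearly with radius: τ = T·r/J = 218000 × 0.0893 / 1.312×10^-3 = 1.484×10^7 Pa.

1.48e7 Pa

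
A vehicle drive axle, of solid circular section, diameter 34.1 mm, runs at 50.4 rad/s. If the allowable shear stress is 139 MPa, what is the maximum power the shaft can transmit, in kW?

54.5 kW

J = πd⁴/32 = π(0.0341)⁴/32 = 1.327×10^-7 m⁴.
T_max = τ_allow·J/r = 1.39×10^8 × 1.327×10^-7 / 0.0170 = 1082 N·m.
ω = 50.4 rad/s, so P_max = T_max·ω = 5.454×10^4 W.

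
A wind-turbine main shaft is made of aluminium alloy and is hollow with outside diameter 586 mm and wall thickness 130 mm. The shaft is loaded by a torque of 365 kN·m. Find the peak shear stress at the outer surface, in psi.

1480 psi

J = π(d_o⁴ − d_i⁴)/32 = π(0.586⁴ − 0.326⁴)/32 = 0.01047 m⁴.
τ_max = T·r/J = 365000 × 0.293 / 0.01047 = 1.022×10^7 Pa.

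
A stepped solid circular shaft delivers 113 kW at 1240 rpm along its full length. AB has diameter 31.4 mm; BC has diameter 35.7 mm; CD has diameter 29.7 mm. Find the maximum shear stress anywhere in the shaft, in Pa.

ω = 2π·1240/60 = 129.9 rad/s, so T = P/ω = 113×10³ / 129.9 = 870.2 N·m.
Under the same torque, τ_max = 16T/(πd³) is largest where d is smallest — segment CD (d = 29.7 mm).
τ_max = 16·870.2/(π·(0.0297)³) = 1.692×10^8 Pa.

1.69e8 Pa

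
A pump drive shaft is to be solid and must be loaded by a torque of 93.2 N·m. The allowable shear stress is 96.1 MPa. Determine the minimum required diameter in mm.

17.0 mm

For a solid shaft τ_max = 16T/(πd³), so d = (16T/(π τ_allow))^(1/3) = (16·93.20/(π·9.61×10^7))^(1/3) = 0.01703 m.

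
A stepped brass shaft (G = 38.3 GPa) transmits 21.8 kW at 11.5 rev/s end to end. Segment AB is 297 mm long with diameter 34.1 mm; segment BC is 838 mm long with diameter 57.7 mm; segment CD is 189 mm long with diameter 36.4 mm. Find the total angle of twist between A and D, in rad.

ω = 2π·11.5 = 72.26 rad/s, so T = P/ω = 21.8×10³ / 72.26 = 301.7 N·m.
J_AB = π(0.0341)⁴/32 = 1.33×10^-7 m⁴; J_BC = π(0.0577)⁴/32 = 1.09×10^-6 m⁴; J_CD = π(0.0364)⁴/32 = 1.72×10^-7 m⁴.
θ = (T/G)·Σ L_i/J_i = (301.7/38.3×10⁹)·(0.297/1.33×10^-7 + 0.838/1.09×10^-6 + 0.189/1.72×10^-7) = 0.03233 rad.

0.0323 rad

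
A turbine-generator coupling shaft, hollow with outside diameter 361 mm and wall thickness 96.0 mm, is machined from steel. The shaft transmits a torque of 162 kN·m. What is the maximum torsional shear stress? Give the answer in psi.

2670 psi

J = π(d_o⁴ − d_i⁴)/32 = π(0.361⁴ − 0.169⁴)/32 = 1.587×10^-3 m⁴.
τ_max = T·r/J = 162000 × 0.180 / 1.587×10^-3 = 1.842×10^7 Pa.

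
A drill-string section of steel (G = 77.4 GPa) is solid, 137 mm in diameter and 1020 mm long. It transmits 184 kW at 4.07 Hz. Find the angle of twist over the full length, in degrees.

ω = 2π·4.07 = 25.57 rad/s, so T = P/ω = 184×10³ / 25.57 = 7195 N·m.
J = πd⁴/32 = π(0.137)⁴/32 = 3.458×10^-5 m⁴.
θ = T·L/(G·J) = 7195 × 1.02 / (77.4×10⁹ × 3.458×10^-5) = 2.742×10^-3 rad.

0.157°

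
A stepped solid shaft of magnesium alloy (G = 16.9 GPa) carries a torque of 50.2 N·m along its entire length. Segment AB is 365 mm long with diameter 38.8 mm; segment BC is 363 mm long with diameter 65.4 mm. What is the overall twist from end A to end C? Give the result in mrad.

5.47 mrad

J_AB = π(0.0388)⁴/32 = 2.22×10^-7 m⁴; J_BC = π(0.0654)⁴/32 = 1.80×10^-6 m⁴.
θ = (T/G)·Σ L_i/J_i = (50.20/16.9×10⁹)·(0.365/2.22×10^-7 + 0.363/1.80×10^-6) = 5.473×10^-3 rad.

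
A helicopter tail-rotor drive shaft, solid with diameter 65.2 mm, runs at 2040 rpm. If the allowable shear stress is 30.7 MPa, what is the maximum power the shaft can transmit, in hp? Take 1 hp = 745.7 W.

479 hp

J = πd⁴/32 = π(0.0652)⁴/32 = 1.774×10^-6 m⁴.
T_max = τ_allow·J/r = 3.07×10^7 × 1.774×10^-6 / 0.0326 = 1671 N·m.
ω = 2π·2040/60 = 213.6 rad/s, so P_max = T_max·ω = 3.569×10^5 W.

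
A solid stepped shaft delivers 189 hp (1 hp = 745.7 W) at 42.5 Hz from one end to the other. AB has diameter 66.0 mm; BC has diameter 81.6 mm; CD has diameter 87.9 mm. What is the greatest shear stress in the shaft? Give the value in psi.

ω = 2π·42.5 = 267.0 rad/s, so T = P/ω = 189×745.7 / 267.0 = 527.8 N·m.
Under the same torque, τ_max = 16T/(πd³) is largest where d is smallest — segment AB (d = 66.0 mm).
τ_max = 16·527.8/(π·(0.0660)³) = 9.350×10^6 Pa.

1360 psi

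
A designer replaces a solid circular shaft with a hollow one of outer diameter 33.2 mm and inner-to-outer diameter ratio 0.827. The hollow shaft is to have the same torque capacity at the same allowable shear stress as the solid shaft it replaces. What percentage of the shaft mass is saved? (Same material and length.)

Equal τ_max and T ⇒ the solid shaft needs d_s³ = d_o³(1−k⁴), so d_s = 33.2·(1−0.827⁴)^(1/3) = 26.91 mm.
Area ratio A_h/A_s = d_o²(1−k²)/d_s² = (1−k²)/(1−k⁴)^(2/3) = 0.4813.
Mass saving = 1 − 0.4813 = 51.9 %.

51.9 %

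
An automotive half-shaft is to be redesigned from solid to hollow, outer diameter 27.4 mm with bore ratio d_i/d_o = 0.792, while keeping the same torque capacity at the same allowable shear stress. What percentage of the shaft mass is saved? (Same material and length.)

48.0 %

Equal τ_max and T ⇒ the solid shaft needs d_s³ = d_o³(1−k⁴), so d_s = 27.4·(1−0.792⁴)^(1/3) = 23.19 mm.
Area ratio A_h/A_s = d_o²(1−k²)/d_s² = (1−k²)/(1−k⁴)^(2/3) = 0.5202.
Mass saving = 1 − 0.5202 = 48.0 %.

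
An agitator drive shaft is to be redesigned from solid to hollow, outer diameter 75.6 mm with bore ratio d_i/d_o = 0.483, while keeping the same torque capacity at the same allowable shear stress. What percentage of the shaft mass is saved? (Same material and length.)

Equal τ_max and T ⇒ the solid shaft needs d_s³ = d_o³(1−k⁴), so d_s = 75.6·(1−0.483⁴)^(1/3) = 74.20 mm.
Area ratio A_h/A_s = d_o²(1−k²)/d_s² = (1−k²)/(1−k⁴)^(2/3) = 0.7959.
Mass saving = 1 − 0.7959 = 20.4 %.

20.4 %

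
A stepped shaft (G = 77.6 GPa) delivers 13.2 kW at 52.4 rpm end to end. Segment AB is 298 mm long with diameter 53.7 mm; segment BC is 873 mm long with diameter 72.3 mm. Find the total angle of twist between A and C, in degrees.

ω = 2π·52.4/60 = 5.487 rad/s, so T = P/ω = 13.2×10³ / 5.487 = 2406 N·m.
J_AB = π(0.0537)⁴/32 = 8.16×10^-7 m⁴; J_BC = π(0.0723)⁴/32 = 2.68×10^-6 m⁴.
θ = (T/G)·Σ L_i/J_i = (2406/77.6×10⁹)·(0.298/8.16×10^-7 + 0.873/2.68×10^-6) = 0.02140 rad.

1.23°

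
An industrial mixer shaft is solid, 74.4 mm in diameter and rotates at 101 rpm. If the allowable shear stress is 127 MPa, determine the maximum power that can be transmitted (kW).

109 kW

J = πd⁴/32 = π(0.0744)⁴/32 = 3.008×10^-6 m⁴.
T_max = τ_allow·J/r = 1.27×10^8 × 3.008×10^-6 / 0.0372 = 10270 N·m.
ω = 2π·101/60 = 10.58 rad/s, so P_max = T_max·ω = 1.086×10^5 W.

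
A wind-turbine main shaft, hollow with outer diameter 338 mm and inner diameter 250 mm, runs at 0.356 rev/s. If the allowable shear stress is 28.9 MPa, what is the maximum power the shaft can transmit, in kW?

343 kW

J = π(d_o⁴ − d_i⁴)/32 = π(0.338⁴ − 0.250⁴)/32 = 8.979×10^-4 m⁴.
T_max = τ_allow·J/r = 2.89×10^7 × 8.979×10^-4 / 0.169 = 153500 N·m.
ω = 2π·0.356 = 2.237 rad/s, so P_max = T_max·ω = 3.434×10^5 W.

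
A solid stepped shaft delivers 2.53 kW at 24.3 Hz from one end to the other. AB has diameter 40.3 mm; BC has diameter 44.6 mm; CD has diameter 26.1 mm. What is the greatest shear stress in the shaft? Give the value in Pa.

4.75e6 Pa

ω = 2π·24.3 = 152.7 rad/s, so T = P/ω = 2.53×10³ / 152.7 = 16.57 N·m.
Under the same torque, τ_max = 16T/(πd³) is largest where d is smallest — segment CD (d = 26.1 mm).
τ_max = 16·16.57/(π·(0.0261)³) = 4.747×10^6 Pa.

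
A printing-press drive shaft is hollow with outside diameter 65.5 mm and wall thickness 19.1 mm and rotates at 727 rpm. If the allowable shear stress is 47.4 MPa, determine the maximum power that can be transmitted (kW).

193 kW

J = π(d_o⁴ − d_i⁴)/32 = π(0.0655⁴ − 0.0273⁴)/32 = 1.752×10^-6 m⁴.
T_max = τ_allow·J/r = 4.74×10^7 × 1.752×10^-6 / 0.0328 = 2536 N·m.
ω = 2π·727/60 = 76.13 rad/s, so P_max = T_max·ω = 1.931×10^5 W.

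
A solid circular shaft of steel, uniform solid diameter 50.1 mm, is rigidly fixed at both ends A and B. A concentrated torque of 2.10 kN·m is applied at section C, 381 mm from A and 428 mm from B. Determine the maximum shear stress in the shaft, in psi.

With uniform GJ and both ends fixed, compatibility θ_AC = θ_CB gives T_A·a = T_B·b, together with T_A + T_B = T₀.
T_A = T₀·b/(a+b) = 2100·428/809.0 = 1111 N·m; T_B = 989.0 N·m.
τ in each portion: τ_AC = 4.50×10^7 Pa, τ_CB = 4.01×10^7 Pa; maximum is in AC.
τ_max = T_AC·r/J = 1111·0.0250/6.19×10^-7 = 4.500×10^7 Pa.

6530 psi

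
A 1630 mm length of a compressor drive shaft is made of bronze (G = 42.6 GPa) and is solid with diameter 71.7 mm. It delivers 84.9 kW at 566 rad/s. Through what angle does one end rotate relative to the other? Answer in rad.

0.00221 rad

ω = 566 rad/s, so T = P/ω = 84.9×10³ / 566.0 = 150.0 N·m.
J = πd⁴/32 = π(0.0717)⁴/32 = 2.595×10^-6 m⁴.
θ = T·L/(G·J) = 150.0 × 1.63 / (42.6×10⁹ × 2.595×10^-6) = 2.212×10^-3 rad.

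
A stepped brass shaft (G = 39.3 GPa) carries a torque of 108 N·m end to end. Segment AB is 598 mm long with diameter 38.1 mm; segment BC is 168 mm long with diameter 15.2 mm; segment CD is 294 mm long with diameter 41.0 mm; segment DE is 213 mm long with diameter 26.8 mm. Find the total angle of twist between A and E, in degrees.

J_AB = π(0.0381)⁴/32 = 2.07×10^-7 m⁴; J_BC = π(0.0152)⁴/32 = 5.24×10^-9 m⁴; J_CD = π(0.0410)⁴/32 = 2.77×10^-7 m⁴; J_DE = π(0.0268)⁴/32 = 5.06×10^-8 m⁴.
θ = (T/G)·Σ L_i/J_i = (108.0/39.3×10⁹)·(0.598/2.07×10^-7 + 0.168/5.24×10^-9 + 0.294/2.77×10^-7 + 0.213/5.06×10^-8) = 0.1105 rad.

6.33°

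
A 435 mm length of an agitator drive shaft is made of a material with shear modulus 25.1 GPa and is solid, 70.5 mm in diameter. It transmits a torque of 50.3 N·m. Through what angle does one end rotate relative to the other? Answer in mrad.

0.359 mrad

J = πd⁴/32 = π(0.0705)⁴/32 = 2.425×10^-6 m⁴.
θ = T·L/(G·J) = 50.30 × 0.435 / (25.1×10⁹ × 2.425×10^-6) = 3.594×10^-4 rad.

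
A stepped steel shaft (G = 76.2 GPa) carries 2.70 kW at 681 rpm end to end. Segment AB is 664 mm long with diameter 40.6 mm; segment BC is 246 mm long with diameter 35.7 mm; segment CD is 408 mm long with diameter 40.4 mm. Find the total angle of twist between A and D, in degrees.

0.159°

ω = 2π·681/60 = 71.31 rad/s, so T = P/ω = 2.70×10³ / 71.31 = 37.86 N·m.
J_AB = π(0.0406)⁴/32 = 2.67×10^-7 m⁴; J_BC = π(0.0357)⁴/32 = 1.59×10^-7 m⁴; J_CD = π(0.0404)⁴/32 = 2.62×10^-7 m⁴.
θ = (T/G)·Σ L_i/J_i = (37.86/76.2×10⁹)·(0.664/2.67×10^-7 + 0.246/1.59×10^-7 + 0.408/2.62×10^-7) = 2.778×10^-3 rad.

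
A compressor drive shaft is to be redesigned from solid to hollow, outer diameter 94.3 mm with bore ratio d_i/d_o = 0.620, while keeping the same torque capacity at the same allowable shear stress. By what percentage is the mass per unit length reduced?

Equal τ_max and T ⇒ the solid shaft needs d_s³ = d_o³(1−k⁴), so d_s = 94.3·(1−0.620⁴)^(1/3) = 89.41 mm.
Area ratio A_h/A_s = d_o²(1−k²)/d_s² = (1−k²)/(1−k⁴)^(2/3) = 0.6848.
Mass saving = 1 − 0.6848 = 31.5 %.

31.5 %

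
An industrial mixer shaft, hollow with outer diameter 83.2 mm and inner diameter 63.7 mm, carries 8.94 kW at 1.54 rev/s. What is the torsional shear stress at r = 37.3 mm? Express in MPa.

11.2 MPa

ω = 2π·1.54 = 9.676 rad/s, so T = P/ω = 8.94×10³ / 9.676 = 923.9 N·m.
J = π(d_o⁴ − d_i⁴)/32 = π(0.0832⁴ − 0.0637⁴)/32 = 3.088×10^-6 m⁴.
Shear stress varies linearly with radius: τ = T·r/J = 923.9 × 0.0373 / 3.088×10^-6 = 1.116×10^7 Pa.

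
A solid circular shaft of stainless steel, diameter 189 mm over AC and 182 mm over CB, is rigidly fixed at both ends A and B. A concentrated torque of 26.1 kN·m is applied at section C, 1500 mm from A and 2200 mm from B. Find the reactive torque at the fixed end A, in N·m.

16500 N·m

Compatibility: T_A·a/J_AC = T_B·b/J_CB with T_A + T_B = T₀.
J_AC = 1.25×10^-4 m⁴, J_CB = 1.08×10^-4 m⁴, so T_A = T₀·(J_AC/a)/((J_AC/a)+(J_CB/b)) = 16450 N·m, T_B = 9646 N·m.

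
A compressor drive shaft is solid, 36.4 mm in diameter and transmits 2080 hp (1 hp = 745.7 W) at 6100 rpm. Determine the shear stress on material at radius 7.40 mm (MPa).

ω = 2π·6100/60 = 638.8 rad/s, so T = P/ω = 2080×745.7 / 638.8 = 2428 N·m.
J = πd⁴/32 = π(0.0364)⁴/32 = 1.723×10^-7 m⁴.
Shear stress varies linearly with radius: τ = T·r/J = 2428 × 0.00740 / 1.723×10^-7 = 1.043×10^8 Pa.

104 MPa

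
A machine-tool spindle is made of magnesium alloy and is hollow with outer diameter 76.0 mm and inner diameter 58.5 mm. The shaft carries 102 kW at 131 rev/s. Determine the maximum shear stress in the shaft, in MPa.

2.22 MPa

ω = 2π·131 = 823.1 rad/s, so T = P/ω = 102×10³ / 823.1 = 123.9 N·m.
J = π(d_o⁴ − d_i⁴)/32 = π(0.0760⁴ − 0.0585⁴)/32 = 2.126×10^-6 m⁴.
τ_max = T·r/J = 123.9 × 0.0380 / 2.126×10^-6 = 2.215×10^6 Pa.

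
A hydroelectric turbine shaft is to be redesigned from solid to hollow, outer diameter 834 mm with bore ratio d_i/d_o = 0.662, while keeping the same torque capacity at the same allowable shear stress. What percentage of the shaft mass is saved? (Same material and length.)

Equal τ_max and T ⇒ the solid shaft needs d_s³ = d_o³(1−k⁴), so d_s = 834·(1−0.662⁴)^(1/3) = 776.8 mm.
Area ratio A_h/A_s = d_o²(1−k²)/d_s² = (1−k²)/(1−k⁴)^(2/3) = 0.6476.
Mass saving = 1 − 0.6476 = 35.2 %.

35.2 %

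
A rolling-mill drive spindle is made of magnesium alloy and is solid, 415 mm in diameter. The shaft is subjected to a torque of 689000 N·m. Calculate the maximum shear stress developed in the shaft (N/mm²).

49.1 N/mm²

J = πd⁴/32 = π(0.415)⁴/32 = 2.912×10^-3 m⁴.
τ_max = T·r/J = 689000 × 0.207 / 2.912×10^-3 = 4.910×10^7 Pa.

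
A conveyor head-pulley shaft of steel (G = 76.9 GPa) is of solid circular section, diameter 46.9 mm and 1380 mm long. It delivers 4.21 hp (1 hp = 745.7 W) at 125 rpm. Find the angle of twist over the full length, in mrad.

9.06 mrad

ω = 2π·125/60 = 13.09 rad/s, so T = P/ω = 4.21×745.7 / 13.09 = 239.8 N·m.
J = πd⁴/32 = π(0.0469)⁴/32 = 4.750×10^-7 m⁴.
θ = T·L/(G·J) = 239.8 × 1.38 / (76.9×10⁹ × 4.750×10^-7) = 9.061×10^-3 rad.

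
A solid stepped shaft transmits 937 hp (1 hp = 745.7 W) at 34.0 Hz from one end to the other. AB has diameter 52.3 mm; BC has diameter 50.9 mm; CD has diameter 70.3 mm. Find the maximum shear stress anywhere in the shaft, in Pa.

ω = 2π·34.0 = 213.6 rad/s, so T = P/ω = 937×745.7 / 213.6 = 3271 N·m.
Under the same torque, τ_max = 16T/(πd³) is largest where d is smallest — segment BC (d = 50.9 mm).
τ_max = 16·3271/(π·(0.0509)³) = 1.263×10^8 Pa.

1.26e8 Pa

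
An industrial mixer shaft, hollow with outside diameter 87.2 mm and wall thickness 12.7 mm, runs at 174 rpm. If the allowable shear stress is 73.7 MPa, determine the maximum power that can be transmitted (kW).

131 kW

J = π(d_o⁴ − d_i⁴)/32 = π(0.0872⁴ − 0.0618⁴)/32 = 4.244×10^-6 m⁴.
T_max = τ_allow·J/r = 7.37×10^7 × 4.244×10^-6 / 0.0436 = 7174 N·m.
ω = 2π·174/60 = 18.22 rad/s, so P_max = T_max·ω = 1.307×10^5 W.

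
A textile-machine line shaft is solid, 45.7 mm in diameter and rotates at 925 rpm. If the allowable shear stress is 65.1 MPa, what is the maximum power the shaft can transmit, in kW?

118 kW

J = πd⁴/32 = π(0.0457)⁴/32 = 4.282×10^-7 m⁴.
T_max = τ_allow·J/r = 6.51×10^7 × 4.282×10^-7 / 0.0229 = 1220 N·m.
ω = 2π·925/60 = 96.87 rad/s, so P_max = T_max·ω = 1.182×10^5 W.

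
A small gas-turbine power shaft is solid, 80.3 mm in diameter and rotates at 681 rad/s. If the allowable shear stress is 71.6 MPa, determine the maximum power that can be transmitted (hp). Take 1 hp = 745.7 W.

J = πd⁴/32 = π(0.0803)⁴/32 = 4.082×10^-6 m⁴.
T_max = τ_allow·J/r = 7.16×10^7 × 4.082×10^-6 / 0.0401 = 7279 N·m.
ω = 681 rad/s, so P_max = T_max·ω = 4.957×10^6 W.

6650 hp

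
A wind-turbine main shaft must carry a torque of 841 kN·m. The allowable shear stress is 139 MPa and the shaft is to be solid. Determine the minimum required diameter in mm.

314 mm

For a solid shaft τ_max = 16T/(πd³), so d = (16T/(π τ_allow))^(1/3) = (16·841000/(π·1.39×10^8))^(1/3) = 0.3135 m.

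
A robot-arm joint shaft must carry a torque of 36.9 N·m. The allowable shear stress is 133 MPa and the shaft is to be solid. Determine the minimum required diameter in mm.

11.2 mm

For a solid shaft τ_max = 16T/(πd³), so d = (16T/(π τ_allow))^(1/3) = (16·36.90/(π·1.33×10^8))^(1/3) = 0.01122 m.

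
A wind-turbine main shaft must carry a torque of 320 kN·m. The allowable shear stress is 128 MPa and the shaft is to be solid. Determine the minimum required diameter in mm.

234 mm

For a solid shaft τ_max = 16T/(πd³), so d = (16T/(π τ_allow))^(1/3) = (16·320000/(π·1.28×10^8))^(1/3) = 0.2335 m.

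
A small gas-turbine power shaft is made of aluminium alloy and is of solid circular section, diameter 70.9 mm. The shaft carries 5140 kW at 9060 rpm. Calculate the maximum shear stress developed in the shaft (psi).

ω = 2π·9060/60 = 948.8 rad/s, so T = P/ω = 5140×10³ / 948.8 = 5418 N·m.
J = πd⁴/32 = π(0.0709)⁴/32 = 2.481×10^-6 m⁴.
τ_max = T·r/J = 5418 × 0.0355 / 2.481×10^-6 = 7.742×10^7 Pa.

11200 psi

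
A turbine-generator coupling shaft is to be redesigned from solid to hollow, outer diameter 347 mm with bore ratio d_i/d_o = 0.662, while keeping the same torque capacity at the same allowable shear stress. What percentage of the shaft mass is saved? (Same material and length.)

35.2 %

Equal τ_max and T ⇒ the solid shaft needs d_s³ = d_o³(1−k⁴), so d_s = 347·(1−0.662⁴)^(1/3) = 323.2 mm.
Area ratio A_h/A_s = d_o²(1−k²)/d_s² = (1−k²)/(1−k⁴)^(2/3) = 0.6476.
Mass saving = 1 − 0.6476 = 35.2 %.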